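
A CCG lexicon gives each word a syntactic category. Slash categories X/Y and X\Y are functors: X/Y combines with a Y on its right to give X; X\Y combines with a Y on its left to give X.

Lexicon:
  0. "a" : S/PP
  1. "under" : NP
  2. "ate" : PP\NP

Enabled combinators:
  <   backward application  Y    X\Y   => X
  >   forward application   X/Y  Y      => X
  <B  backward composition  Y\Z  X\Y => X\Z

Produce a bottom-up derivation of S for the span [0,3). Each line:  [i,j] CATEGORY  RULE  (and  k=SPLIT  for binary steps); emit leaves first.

[0,3] S   >
  [0,1] "a" : S/PP
  [1,3] PP   <
    [1,2] "under" : NP
    [2,3] "ate" : PP\NP

[0,1] S/PP  lex  "a"
[1,2] NP  lex  "under"
[2,3] PP\NP  lex  "ate"
[1,3] PP  <  k=2
[0,3] S  >  k=1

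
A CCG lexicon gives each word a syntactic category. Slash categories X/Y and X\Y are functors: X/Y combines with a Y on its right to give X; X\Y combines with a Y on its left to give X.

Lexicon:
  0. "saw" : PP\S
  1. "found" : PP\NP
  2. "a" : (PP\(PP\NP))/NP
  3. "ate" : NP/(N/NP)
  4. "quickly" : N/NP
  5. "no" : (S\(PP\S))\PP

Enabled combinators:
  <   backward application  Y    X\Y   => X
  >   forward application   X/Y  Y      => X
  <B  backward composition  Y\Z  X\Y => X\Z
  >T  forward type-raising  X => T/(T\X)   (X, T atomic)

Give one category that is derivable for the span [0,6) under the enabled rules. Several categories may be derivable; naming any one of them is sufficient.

S

[0,6] S   <
  [0,1] "saw" : PP\S
  [1,6] S\(PP\S)   <
    [1,5] PP   <
      [1,2] "found" : PP\NP
      [2,5] PP\(PP\NP)   >
        [2,3] "a" : (PP\(PP\NP))/NP
        [3,5] NP   >
          [3,4] "ate" : NP/(N/NP)
          [4,5] "quickly" : N/NP
    [5,6] "no" : (S\(PP\S))\PP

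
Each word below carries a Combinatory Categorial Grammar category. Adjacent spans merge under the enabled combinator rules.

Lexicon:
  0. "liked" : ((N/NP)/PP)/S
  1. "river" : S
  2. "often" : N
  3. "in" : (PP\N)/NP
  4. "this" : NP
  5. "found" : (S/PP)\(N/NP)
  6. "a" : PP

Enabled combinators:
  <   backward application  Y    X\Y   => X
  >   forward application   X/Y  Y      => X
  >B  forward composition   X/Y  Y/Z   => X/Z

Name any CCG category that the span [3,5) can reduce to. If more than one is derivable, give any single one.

[0,7] S   >
  [0,6] S/PP   <
    [0,5] N/NP   >
      [0,2] (N/NP)/PP   >
        [0,1] "liked" : ((N/NP)/PP)/S
        [1,2] "river" : S
      [2,5] PP   <
        [2,3] "often" : N
        [3,5] PP\N   >
          [3,4] "in" : (PP\N)/NP
          [4,5] "this" : NP
    [5,6] "found" : (S/PP)\(N/NP)
  [6,7] "a" : PP

PP\N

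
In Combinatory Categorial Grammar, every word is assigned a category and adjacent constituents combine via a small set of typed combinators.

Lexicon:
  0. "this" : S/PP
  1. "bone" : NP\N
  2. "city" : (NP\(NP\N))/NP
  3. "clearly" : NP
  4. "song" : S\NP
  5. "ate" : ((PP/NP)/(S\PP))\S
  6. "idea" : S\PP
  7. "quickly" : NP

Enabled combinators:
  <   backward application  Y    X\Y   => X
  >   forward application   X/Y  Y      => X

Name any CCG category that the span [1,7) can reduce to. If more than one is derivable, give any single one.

[0,8] S   >
  [0,1] "this" : S/PP
  [1,8] PP   >
    [1,7] PP/NP   >
      [1,6] (PP/NP)/(S\PP)   <
        [1,5] S   <
          [1,4] NP   <
            [1,2] "bone" : NP\N
            [2,4] NP\(NP\N)   >
              [2,3] "city" : (NP\(NP\N))/NP
              [3,4] "clearly" : NP
          [4,5] "song" : S\NP
        [5,6] "ate" : ((PP/NP)/(S\PP))\S
      [6,7] "idea" : S\PP
    [7,8] "quickly" : NP

PP/NP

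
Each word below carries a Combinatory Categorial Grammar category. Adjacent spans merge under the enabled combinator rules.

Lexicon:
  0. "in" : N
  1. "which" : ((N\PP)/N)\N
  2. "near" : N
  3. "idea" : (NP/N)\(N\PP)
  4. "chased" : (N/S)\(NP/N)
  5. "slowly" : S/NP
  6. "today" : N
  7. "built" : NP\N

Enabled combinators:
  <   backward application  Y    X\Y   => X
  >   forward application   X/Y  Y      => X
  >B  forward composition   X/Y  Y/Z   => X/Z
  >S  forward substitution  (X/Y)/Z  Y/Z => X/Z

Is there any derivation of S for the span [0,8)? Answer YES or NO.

NO

N ((N\PP)/N)\N N (NP/N)\(N\PP) (N/S)\(NP/N) S/NP N NP\N
CKY chart[0,8] = {N}; S ∉ chart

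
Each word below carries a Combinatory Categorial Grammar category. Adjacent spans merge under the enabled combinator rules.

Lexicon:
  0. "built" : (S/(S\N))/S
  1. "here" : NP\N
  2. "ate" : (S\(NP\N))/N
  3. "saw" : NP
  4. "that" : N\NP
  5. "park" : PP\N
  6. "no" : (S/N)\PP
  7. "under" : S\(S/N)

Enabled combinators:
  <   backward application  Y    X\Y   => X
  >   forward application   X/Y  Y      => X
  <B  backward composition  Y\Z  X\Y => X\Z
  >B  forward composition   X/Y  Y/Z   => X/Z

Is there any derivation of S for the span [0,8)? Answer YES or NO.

[0,8] S   >
  [0,5] S/(S\N)   >
    [0,1] "built" : (S/(S\N))/S
    [1,5] S   <
      [1,2] "here" : NP\N
      [2,5] S\(NP\N)   >
        [2,3] "ate" : (S\(NP\N))/N
        [3,5] N   <
          [3,4] "saw" : NP
          [4,5] "that" : N\NP
  [5,8] S\N   <B
    [5,6] "park" : PP\N
    [6,8] S\PP   <B
      [6,7] "no" : (S/N)\PP
      [7,8] "under" : S\(S/N)

YES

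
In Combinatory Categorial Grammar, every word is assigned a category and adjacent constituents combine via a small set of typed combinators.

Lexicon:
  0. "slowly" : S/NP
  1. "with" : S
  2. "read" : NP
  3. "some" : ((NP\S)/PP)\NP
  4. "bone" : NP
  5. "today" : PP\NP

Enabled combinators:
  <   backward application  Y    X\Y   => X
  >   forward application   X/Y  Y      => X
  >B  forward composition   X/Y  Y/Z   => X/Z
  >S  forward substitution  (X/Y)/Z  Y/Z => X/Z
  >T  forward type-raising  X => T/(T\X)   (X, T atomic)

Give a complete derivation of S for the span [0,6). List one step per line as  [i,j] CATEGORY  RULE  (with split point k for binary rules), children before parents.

[0,6] S   >
  [0,1] "slowly" : S/NP
  [1,6] NP   <
    [1,2] "with" : S
    [2,6] NP\S   >
      [2,4] (NP\S)/PP   <
        [2,3] "read" : NP
        [3,4] "some" : ((NP\S)/PP)\NP
      [4,6] PP   <
        [4,5] "bone" : NP
        [5,6] "today" : PP\NP

[0,1] S/NP  lex  "slowly"
[1,2] S  lex  "with"
[2,3] NP  lex  "read"
[3,4] ((NP\S)/PP)\NP  lex  "some"
[2,4] (NP\S)/PP  <  k=3
[4,5] NP  lex  "bone"
[5,6] PP\NP  lex  "today"
[4,6] PP  <  k=5
[2,6] NP\S  >  k=4
[1,6] NP  <  k=2
[0,6] S  >  k=1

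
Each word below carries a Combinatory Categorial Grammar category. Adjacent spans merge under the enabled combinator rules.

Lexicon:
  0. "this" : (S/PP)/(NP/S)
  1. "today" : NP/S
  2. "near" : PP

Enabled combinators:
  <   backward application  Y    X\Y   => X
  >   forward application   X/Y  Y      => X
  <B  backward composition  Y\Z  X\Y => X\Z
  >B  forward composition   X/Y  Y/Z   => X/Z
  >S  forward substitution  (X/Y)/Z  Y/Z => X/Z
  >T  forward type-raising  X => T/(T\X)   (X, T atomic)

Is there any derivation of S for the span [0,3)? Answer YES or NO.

[0,3] S   >
  [0,2] S/PP   >
    [0,1] "this" : (S/PP)/(NP/S)
    [1,2] "today" : NP/S
  [2,3] "near" : PP

YES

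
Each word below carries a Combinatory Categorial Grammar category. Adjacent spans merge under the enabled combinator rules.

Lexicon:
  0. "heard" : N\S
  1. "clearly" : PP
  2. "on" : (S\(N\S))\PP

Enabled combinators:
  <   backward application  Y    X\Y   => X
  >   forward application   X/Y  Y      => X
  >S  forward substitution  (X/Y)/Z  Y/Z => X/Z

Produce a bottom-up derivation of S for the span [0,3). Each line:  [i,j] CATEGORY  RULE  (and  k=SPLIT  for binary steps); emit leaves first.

[0,1] N\S  lex  "heard"
[1,2] PP  lex  "clearly"
[2,3] (S\(N\S))\PP  lex  "on"
[1,3] S\(N\S)  <  k=2
[0,3] S  <  k=1

[0,3] S   <
  [0,1] "heard" : N\S
  [1,3] S\(N\S)   <
    [1,2] "clearly" : PP
    [2,3] "on" : (S\(N\S))\PP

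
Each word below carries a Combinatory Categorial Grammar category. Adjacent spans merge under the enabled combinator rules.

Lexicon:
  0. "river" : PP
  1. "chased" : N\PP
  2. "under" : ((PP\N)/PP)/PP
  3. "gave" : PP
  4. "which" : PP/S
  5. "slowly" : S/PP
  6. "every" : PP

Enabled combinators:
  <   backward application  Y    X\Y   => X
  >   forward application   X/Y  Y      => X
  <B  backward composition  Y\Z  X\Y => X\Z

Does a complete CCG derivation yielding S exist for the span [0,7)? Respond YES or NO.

PP N\PP ((PP\N)/PP)/PP PP PP/S S/PP PP
CKY chart[0,7] = {PP}; S ∉ chart

NO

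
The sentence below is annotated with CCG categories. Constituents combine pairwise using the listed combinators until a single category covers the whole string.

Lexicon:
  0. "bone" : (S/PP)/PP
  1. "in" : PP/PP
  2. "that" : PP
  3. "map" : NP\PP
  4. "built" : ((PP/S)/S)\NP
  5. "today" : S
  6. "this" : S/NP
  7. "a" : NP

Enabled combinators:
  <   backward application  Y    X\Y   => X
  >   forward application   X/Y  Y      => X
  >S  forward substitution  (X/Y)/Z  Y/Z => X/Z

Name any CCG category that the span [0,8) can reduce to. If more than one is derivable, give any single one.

[0,8] S   >
  [0,2] S/PP   >S
    [0,1] "bone" : (S/PP)/PP
    [1,2] "in" : PP/PP
  [2,8] PP   >
    [2,6] PP/S   >
      [2,5] (PP/S)/S   <
        [2,4] NP   <
          [2,3] "that" : PP
          [3,4] "map" : NP\PP
        [4,5] "built" : ((PP/S)/S)\NP
      [5,6] "today" : S
    [6,8] S   >
      [6,7] "this" : S/NP
      [7,8] "a" : NP

S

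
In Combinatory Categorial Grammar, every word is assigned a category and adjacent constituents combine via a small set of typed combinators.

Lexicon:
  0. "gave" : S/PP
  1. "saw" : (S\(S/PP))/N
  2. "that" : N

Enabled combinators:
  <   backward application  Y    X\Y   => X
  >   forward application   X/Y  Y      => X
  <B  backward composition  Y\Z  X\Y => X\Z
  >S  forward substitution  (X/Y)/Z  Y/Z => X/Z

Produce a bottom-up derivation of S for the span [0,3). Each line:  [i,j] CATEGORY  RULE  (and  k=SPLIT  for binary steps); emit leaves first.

[0,1] S/PP  lex  "gave"
[1,2] (S\(S/PP))/N  lex  "saw"
[2,3] N  lex  "that"
[1,3] S\(S/PP)  >  k=2
[0,3] S  <  k=1

[0,3] S   <
  [0,1] "gave" : S/PP
  [1,3] S\(S/PP)   >
    [1,2] "saw" : (S\(S/PP))/N
    [2,3] "that" : N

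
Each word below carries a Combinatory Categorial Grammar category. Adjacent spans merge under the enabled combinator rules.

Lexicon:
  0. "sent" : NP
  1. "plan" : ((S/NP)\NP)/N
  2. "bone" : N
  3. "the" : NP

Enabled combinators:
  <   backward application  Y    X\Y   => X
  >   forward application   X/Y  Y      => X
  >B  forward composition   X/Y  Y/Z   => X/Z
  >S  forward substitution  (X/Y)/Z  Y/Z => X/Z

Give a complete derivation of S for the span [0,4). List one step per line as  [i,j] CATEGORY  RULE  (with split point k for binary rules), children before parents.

[0,4] S   >
  [0,3] S/NP   <
    [0,1] "sent" : NP
    [1,3] (S/NP)\NP   >
      [1,2] "plan" : ((S/NP)\NP)/N
      [2,3] "bone" : N
  [3,4] "the" : NP

[0,1] NP  lex  "sent"
[1,2] ((S/NP)\NP)/N  lex  "plan"
[2,3] N  lex  "bone"
[1,3] (S/NP)\NP  >  k=2
[0,3] S/NP  <  k=1
[3,4] NP  lex  "the"
[0,4] S  >  k=3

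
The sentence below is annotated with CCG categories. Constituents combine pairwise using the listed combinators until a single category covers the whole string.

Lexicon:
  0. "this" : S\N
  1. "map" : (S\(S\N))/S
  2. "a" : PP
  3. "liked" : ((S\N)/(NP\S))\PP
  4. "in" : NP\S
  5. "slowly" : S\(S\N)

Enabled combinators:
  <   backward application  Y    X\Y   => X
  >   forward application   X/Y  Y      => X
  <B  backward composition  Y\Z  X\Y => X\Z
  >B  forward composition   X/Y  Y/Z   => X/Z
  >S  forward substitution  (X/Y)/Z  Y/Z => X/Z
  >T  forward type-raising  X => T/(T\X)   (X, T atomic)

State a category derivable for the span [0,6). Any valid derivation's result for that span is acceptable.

S

[0,6] S   <
  [0,1] "this" : S\N
  [1,6] S\(S\N)   >
    [1,2] "map" : (S\(S\N))/S
    [2,6] S   <
      [2,5] S\N   >
        [2,4] (S\N)/(NP\S)   <
          [2,3] "a" : PP
          [3,4] "liked" : ((S\N)/(NP\S))\PP
        [4,5] "in" : NP\S
      [5,6] "slowly" : S\(S\N)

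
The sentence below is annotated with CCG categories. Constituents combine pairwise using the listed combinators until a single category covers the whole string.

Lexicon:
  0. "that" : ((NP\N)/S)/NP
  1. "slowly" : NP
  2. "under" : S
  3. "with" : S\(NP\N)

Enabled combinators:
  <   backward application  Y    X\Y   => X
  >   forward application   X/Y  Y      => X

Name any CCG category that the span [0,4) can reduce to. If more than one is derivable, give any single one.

S

[0,4] S   <
  [0,3] NP\N   >
    [0,2] (NP\N)/S   >
      [0,1] "that" : ((NP\N)/S)/NP
      [1,2] "slowly" : NP
    [2,3] "under" : S
  [3,4] "with" : S\(NP\N)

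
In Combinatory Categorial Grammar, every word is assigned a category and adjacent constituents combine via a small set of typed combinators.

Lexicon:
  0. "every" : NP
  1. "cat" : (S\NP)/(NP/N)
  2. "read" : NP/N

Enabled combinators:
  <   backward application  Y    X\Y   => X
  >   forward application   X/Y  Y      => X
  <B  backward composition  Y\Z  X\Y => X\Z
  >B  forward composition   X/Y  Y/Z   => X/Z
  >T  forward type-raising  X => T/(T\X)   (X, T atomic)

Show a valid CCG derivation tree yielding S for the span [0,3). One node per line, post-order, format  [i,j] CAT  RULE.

[0,3] S   >
  [0,1] S/(S\NP)   >T
    [0,1] "every" : NP
  [1,3] S\NP   >
    [1,2] "cat" : (S\NP)/(NP/N)
    [2,3] "read" : NP/N

[0,1] NP  lex  "every"
[0,1] S/(S\NP)  >T
[1,2] (S\NP)/(NP/N)  lex  "cat"
[2,3] NP/N  lex  "read"
[1,3] S\NP  >  k=2
[0,3] S  >  k=1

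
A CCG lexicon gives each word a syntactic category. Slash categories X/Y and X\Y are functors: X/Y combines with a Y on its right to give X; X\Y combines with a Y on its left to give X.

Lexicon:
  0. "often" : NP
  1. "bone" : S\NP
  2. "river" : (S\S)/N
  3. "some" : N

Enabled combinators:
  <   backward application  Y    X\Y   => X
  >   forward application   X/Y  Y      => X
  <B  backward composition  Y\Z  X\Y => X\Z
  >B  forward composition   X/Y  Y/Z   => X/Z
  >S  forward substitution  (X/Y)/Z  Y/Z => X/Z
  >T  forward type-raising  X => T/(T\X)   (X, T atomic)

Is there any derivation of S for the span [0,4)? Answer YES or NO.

[0,4] S   >
  [0,1] S/(S\NP)   >T
    [0,1] "often" : NP
  [1,4] S\NP   <B
    [1,2] "bone" : S\NP
    [2,4] S\S   >
      [2,3] "river" : (S\S)/N
      [3,4] "some" : N

YES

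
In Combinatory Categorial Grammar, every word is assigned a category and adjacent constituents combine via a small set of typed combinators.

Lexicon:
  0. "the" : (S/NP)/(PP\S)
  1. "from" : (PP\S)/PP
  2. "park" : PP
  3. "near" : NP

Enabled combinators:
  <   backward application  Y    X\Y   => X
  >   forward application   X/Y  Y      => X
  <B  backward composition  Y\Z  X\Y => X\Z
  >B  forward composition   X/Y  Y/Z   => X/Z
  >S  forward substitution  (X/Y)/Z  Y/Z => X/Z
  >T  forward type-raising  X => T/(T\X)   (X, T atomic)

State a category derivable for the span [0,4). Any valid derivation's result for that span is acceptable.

S

[0,4] S   >
  [0,3] S/NP   >
    [0,1] "the" : (S/NP)/(PP\S)
    [1,3] PP\S   >
      [1,2] "from" : (PP\S)/PP
      [2,3] "park" : PP
  [3,4] "near" : NP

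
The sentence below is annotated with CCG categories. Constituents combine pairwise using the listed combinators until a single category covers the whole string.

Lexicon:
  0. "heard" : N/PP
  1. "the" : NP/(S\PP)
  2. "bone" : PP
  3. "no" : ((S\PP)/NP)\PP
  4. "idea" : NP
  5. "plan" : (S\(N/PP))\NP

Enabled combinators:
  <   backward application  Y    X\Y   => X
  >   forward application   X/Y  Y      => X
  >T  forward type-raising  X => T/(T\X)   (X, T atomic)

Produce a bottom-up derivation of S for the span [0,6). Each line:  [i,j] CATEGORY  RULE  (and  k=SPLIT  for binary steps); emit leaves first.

[0,1] N/PP  lex  "heard"
[1,2] NP/(S\PP)  lex  "the"
[2,3] PP  lex  "bone"
[3,4] ((S\PP)/NP)\PP  lex  "no"
[2,4] (S\PP)/NP  <  k=3
[4,5] NP  lex  "idea"
[2,5] S\PP  >  k=4
[1,5] NP  >  k=2
[5,6] (S\(N/PP))\NP  lex  "plan"
[1,6] S\(N/PP)  <  k=5
[0,6] S  <  k=1

[0,6] S   <
  [0,1] "heard" : N/PP
  [1,6] S\(N/PP)   <
    [1,5] NP   >
      [1,2] "the" : NP/(S\PP)
      [2,5] S\PP   >
        [2,4] (S\PP)/NP   <
          [2,3] "bone" : PP
          [3,4] "no" : ((S\PP)/NP)\PP
        [4,5] "idea" : NP
    [5,6] "plan" : (S\(N/PP))\NP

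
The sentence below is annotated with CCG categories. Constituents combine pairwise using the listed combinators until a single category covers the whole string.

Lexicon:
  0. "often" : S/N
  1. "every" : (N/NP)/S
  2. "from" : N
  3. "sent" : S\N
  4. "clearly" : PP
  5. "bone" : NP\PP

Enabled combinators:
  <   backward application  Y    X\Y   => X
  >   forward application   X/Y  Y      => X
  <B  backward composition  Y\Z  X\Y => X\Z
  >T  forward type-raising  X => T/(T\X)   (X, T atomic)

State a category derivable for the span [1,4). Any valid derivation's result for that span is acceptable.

[0,6] S   >
  [0,1] "often" : S/N
  [1,6] N   >
    [1,4] N/NP   >
      [1,2] "every" : (N/NP)/S
      [2,4] S   <
        [2,3] "from" : N
        [3,4] "sent" : S\N
    [4,6] NP   >
      [4,5] NP/(NP\PP)   >T
        [4,5] "clearly" : PP
      [5,6] "bone" : NP\PP

N/NP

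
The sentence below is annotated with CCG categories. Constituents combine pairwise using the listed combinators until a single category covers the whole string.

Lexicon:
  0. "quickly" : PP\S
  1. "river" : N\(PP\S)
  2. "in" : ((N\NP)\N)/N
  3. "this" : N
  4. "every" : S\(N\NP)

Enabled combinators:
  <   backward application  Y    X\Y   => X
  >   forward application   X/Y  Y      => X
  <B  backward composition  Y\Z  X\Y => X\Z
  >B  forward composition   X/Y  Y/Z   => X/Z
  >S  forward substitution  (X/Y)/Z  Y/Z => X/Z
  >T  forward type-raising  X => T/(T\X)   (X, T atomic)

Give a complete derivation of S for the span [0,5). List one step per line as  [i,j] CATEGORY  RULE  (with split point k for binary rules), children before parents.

[0,1] PP\S  lex  "quickly"
[1,2] N\(PP\S)  lex  "river"
[0,2] N  <  k=1
[2,3] ((N\NP)\N)/N  lex  "in"
[3,4] N  lex  "this"
[2,4] (N\NP)\N  >  k=3
[4,5] S\(N\NP)  lex  "every"
[2,5] S\N  <B  k=4
[0,5] S  <  k=2

[0,5] S   <
  [0,2] N   <
    [0,1] "quickly" : PP\S
    [1,2] "river" : N\(PP\S)
  [2,5] S\N   <B
    [2,4] (N\NP)\N   >
      [2,3] "in" : ((N\NP)\N)/N
      [3,4] "this" : N
    [4,5] "every" : S\(N\NP)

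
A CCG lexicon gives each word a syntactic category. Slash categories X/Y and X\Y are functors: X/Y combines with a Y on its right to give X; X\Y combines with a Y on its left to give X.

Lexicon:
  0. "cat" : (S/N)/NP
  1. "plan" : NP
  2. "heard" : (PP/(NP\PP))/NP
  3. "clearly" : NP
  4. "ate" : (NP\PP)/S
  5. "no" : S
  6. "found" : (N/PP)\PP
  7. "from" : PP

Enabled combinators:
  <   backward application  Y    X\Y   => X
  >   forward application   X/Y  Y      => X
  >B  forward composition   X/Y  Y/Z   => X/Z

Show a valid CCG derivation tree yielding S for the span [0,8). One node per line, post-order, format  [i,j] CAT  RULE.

[0,8] S   >
  [0,2] S/N   >
    [0,1] "cat" : (S/N)/NP
    [1,2] "plan" : NP
  [2,8] N   >
    [2,7] N/PP   <
      [2,6] PP   >
        [2,5] PP/S   >B
          [2,4] PP/(NP\PP)   >
            [2,3] "heard" : (PP/(NP\PP))/NP
            [3,4] "clearly" : NP
          [4,5] "ate" : (NP\PP)/S
        [5,6] "no" : S
      [6,7] "found" : (N/PP)\PP
    [7,8] "from" : PP

[0,1] (S/N)/NP  lex  "cat"
[1,2] NP  lex  "plan"
[0,2] S/N  >  k=1
[2,3] (PP/(NP\PP))/NP  lex  "heard"
[3,4] NP  lex  "clearly"
[2,4] PP/(NP\PP)  >  k=3
[4,5] (NP\PP)/S  lex  "ate"
[2,5] PP/S  >B  k=4
[5,6] S  lex  "no"
[2,6] PP  >  k=5
[6,7] (N/PP)\PP  lex  "found"
[2,7] N/PP  <  k=6
[7,8] PP  lex  "from"
[2,8] N  >  k=7
[0,8] S  >  k=2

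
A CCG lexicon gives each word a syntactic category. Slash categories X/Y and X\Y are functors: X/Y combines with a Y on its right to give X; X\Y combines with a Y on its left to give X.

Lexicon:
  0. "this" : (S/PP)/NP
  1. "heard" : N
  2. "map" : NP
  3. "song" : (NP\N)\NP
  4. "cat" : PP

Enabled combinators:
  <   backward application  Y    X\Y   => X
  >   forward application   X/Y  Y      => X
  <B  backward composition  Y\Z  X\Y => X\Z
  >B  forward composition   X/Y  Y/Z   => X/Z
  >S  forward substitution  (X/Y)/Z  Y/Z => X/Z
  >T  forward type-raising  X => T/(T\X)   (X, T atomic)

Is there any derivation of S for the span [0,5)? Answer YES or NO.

YES

[0,5] S   >
  [0,4] S/PP   >
    [0,1] "this" : (S/PP)/NP
    [1,4] NP   <
      [1,2] "heard" : N
      [2,4] NP\N   <
        [2,3] "map" : NP
        [3,4] "song" : (NP\N)\NP
  [4,5] "cat" : PP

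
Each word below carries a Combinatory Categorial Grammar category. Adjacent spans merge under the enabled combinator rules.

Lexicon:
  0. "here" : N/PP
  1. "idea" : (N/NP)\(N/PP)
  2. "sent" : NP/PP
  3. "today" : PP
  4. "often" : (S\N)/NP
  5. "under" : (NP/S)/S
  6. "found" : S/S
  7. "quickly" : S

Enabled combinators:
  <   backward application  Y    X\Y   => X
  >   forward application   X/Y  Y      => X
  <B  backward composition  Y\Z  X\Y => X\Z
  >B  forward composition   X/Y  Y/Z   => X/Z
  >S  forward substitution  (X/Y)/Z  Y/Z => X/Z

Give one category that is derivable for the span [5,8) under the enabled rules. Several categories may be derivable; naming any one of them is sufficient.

NP

[0,8] S   <
  [0,4] N   >
    [0,2] N/NP   <
      [0,1] "here" : N/PP
      [1,2] "idea" : (N/NP)\(N/PP)
    [2,4] NP   >
      [2,3] "sent" : NP/PP
      [3,4] "today" : PP
  [4,8] S\N   >
    [4,5] "often" : (S\N)/NP
    [5,8] NP   >
      [5,7] NP/S   >S
        [5,6] "under" : (NP/S)/S
        [6,7] "found" : S/S
      [7,8] "quickly" : S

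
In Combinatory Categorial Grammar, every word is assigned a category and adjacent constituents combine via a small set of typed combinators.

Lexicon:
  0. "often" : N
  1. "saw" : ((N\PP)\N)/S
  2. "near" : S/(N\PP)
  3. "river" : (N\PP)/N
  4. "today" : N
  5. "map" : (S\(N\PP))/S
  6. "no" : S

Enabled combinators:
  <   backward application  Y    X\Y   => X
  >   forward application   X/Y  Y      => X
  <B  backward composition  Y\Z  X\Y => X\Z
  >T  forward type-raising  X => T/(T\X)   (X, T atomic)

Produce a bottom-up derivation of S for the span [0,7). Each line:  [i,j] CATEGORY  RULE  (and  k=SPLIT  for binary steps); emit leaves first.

[0,1] N  lex  "often"
[1,2] ((N\PP)\N)/S  lex  "saw"
[2,3] S/(N\PP)  lex  "near"
[3,4] (N\PP)/N  lex  "river"
[4,5] N  lex  "today"
[3,5] N\PP  >  k=4
[2,5] S  >  k=3
[1,5] (N\PP)\N  >  k=2
[5,6] (S\(N\PP))/S  lex  "map"
[6,7] S  lex  "no"
[5,7] S\(N\PP)  >  k=6
[1,7] S\N  <B  k=5
[0,7] S  <  k=1

[0,7] S   <
  [0,1] "often" : N
  [1,7] S\N   <B
    [1,5] (N\PP)\N   >
      [1,2] "saw" : ((N\PP)\N)/S
      [2,5] S   >
        [2,3] "near" : S/(N\PP)
        [3,5] N\PP   >
          [3,4] "river" : (N\PP)/N
          [4,5] "today" : N
    [5,7] S\(N\PP)   >
      [5,6] "map" : (S\(N\PP))/S
      [6,7] "no" : S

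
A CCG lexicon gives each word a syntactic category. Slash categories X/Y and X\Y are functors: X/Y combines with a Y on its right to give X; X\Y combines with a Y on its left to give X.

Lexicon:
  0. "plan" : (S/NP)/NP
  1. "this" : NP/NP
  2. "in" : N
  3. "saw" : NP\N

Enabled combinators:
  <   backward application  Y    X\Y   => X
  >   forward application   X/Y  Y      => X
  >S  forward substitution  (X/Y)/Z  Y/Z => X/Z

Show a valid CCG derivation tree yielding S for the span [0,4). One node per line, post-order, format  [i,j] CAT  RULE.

[0,1] (S/NP)/NP  lex  "plan"
[1,2] NP/NP  lex  "this"
[0,2] S/NP  >S  k=1
[2,3] N  lex  "in"
[3,4] NP\N  lex  "saw"
[2,4] NP  <  k=3
[0,4] S  >  k=2

[0,4] S   >
  [0,2] S/NP   >S
    [0,1] "plan" : (S/NP)/NP
    [1,2] "this" : NP/NP
  [2,4] NP   <
    [2,3] "in" : N
    [3,4] "saw" : NP\N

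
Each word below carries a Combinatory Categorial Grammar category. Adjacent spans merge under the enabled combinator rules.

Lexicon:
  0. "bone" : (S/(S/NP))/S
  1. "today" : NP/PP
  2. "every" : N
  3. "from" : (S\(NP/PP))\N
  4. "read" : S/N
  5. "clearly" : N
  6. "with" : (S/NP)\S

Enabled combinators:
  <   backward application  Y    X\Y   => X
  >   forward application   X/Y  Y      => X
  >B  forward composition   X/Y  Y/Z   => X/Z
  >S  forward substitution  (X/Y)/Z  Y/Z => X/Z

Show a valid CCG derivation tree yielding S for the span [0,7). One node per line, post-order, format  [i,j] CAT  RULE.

[0,1] (S/(S/NP))/S  lex  "bone"
[1,2] NP/PP  lex  "today"
[2,3] N  lex  "every"
[3,4] (S\(NP/PP))\N  lex  "from"
[2,4] S\(NP/PP)  <  k=3
[1,4] S  <  k=2
[0,4] S/(S/NP)  >  k=1
[4,5] S/N  lex  "read"
[5,6] N  lex  "clearly"
[4,6] S  >  k=5
[6,7] (S/NP)\S  lex  "with"
[4,7] S/NP  <  k=6
[0,7] S  >  k=4

[0,7] S   >
  [0,4] S/(S/NP)   >
    [0,1] "bone" : (S/(S/NP))/S
    [1,4] S   <
      [1,2] "today" : NP/PP
      [2,4] S\(NP/PP)   <
        [2,3] "every" : N
        [3,4] "from" : (S\(NP/PP))\N
  [4,7] S/NP   <
    [4,6] S   >
      [4,5] "read" : S/N
      [5,6] "clearly" : N
    [6,7] "with" : (S/NP)\S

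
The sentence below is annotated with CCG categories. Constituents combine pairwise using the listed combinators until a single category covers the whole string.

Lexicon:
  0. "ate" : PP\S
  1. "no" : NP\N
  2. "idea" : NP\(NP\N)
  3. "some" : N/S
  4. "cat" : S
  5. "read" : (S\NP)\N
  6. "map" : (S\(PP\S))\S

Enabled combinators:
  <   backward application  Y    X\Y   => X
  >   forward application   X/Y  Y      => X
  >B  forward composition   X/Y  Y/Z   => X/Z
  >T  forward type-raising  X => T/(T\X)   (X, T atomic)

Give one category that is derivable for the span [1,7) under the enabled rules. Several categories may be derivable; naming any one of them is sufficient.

S\(PP\S)

[0,7] S   <
  [0,1] "ate" : PP\S
  [1,7] S\(PP\S)   <
    [1,6] S   <
      [1,3] NP   <
        [1,2] "no" : NP\N
        [2,3] "idea" : NP\(NP\N)
      [3,6] S\NP   <
        [3,5] N   >
          [3,4] "some" : N/S
          [4,5] "cat" : S
        [5,6] "read" : (S\NP)\N
    [6,7] "map" : (S\(PP\S))\S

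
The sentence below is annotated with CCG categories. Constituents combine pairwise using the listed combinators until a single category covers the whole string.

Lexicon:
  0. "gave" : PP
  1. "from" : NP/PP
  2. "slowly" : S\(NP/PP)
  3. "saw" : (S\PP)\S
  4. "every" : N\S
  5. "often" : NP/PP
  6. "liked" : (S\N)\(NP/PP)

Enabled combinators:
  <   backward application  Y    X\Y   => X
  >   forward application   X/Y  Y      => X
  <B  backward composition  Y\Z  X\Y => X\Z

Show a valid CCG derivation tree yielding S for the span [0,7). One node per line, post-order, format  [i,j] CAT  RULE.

[0,1] PP  lex  "gave"
[1,2] NP/PP  lex  "from"
[2,3] S\(NP/PP)  lex  "slowly"
[1,3] S  <  k=2
[3,4] (S\PP)\S  lex  "saw"
[1,4] S\PP  <  k=3
[0,4] S  <  k=1
[4,5] N\S  lex  "every"
[0,5] N  <  k=4
[5,6] NP/PP  lex  "often"
[6,7] (S\N)\(NP/PP)  lex  "liked"
[5,7] S\N  <  k=6
[0,7] S  <  k=5

[0,7] S   <
  [0,5] N   <
    [0,4] S   <
      [0,1] "gave" : PP
      [1,4] S\PP   <
        [1,3] S   <
          [1,2] "from" : NP/PP
          [2,3] "slowly" : S\(NP/PP)
        [3,4] "saw" : (S\PP)\S
    [4,5] "every" : N\S
  [5,7] S\N   <
    [5,6] "often" : NP/PP
    [6,7] "liked" : (S\N)\(NP/PP)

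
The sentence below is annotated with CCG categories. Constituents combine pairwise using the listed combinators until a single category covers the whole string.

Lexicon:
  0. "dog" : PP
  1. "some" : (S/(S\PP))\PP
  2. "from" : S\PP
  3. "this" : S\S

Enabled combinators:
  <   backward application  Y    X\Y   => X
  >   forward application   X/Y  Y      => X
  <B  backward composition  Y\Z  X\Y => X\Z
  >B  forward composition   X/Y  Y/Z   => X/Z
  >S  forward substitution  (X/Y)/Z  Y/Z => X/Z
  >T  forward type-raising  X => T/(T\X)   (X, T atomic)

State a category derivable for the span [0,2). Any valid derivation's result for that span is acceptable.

[0,4] S   >
  [0,2] S/(S\PP)   <
    [0,1] "dog" : PP
    [1,2] "some" : (S/(S\PP))\PP
  [2,4] S\PP   <B
    [2,3] "from" : S\PP
    [3,4] "this" : S\S

S/(S\PP)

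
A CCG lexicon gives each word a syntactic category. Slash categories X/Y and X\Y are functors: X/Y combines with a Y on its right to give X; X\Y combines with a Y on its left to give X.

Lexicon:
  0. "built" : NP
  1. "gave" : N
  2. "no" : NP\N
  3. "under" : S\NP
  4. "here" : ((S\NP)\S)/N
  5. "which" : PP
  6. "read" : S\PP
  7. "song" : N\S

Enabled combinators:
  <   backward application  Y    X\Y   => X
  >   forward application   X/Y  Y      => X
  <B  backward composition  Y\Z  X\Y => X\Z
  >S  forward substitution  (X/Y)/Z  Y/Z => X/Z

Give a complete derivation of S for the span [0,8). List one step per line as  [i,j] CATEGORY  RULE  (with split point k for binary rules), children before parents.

[0,1] NP  lex  "built"
[1,2] N  lex  "gave"
[2,3] NP\N  lex  "no"
[1,3] NP  <  k=2
[3,4] S\NP  lex  "under"
[1,4] S  <  k=3
[4,5] ((S\NP)\S)/N  lex  "here"
[5,6] PP  lex  "which"
[6,7] S\PP  lex  "read"
[5,7] S  <  k=6
[7,8] N\S  lex  "song"
[5,8] N  <  k=7
[4,8] (S\NP)\S  >  k=5
[1,8] S\NP  <  k=4
[0,8] S  <  k=1

[0,8] S   <
  [0,1] "built" : NP
  [1,8] S\NP   <
    [1,4] S   <
      [1,3] NP   <
        [1,2] "gave" : N
        [2,3] "no" : NP\N
      [3,4] "under" : S\NP
    [4,8] (S\NP)\S   >
      [4,5] "here" : ((S\NP)\S)/N
      [5,8] N   <
        [5,7] S   <
          [5,6] "which" : PP
          [6,7] "read" : S\PP
        [7,8] "song" : N\S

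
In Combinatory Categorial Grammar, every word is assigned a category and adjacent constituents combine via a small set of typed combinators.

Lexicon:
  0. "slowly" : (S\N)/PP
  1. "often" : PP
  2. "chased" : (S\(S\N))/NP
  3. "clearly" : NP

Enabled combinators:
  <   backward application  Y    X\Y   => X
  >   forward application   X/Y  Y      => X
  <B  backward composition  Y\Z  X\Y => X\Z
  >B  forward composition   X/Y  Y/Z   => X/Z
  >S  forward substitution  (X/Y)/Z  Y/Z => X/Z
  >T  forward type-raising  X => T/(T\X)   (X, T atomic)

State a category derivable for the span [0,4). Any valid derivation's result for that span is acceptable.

[0,4] S   <
  [0,2] S\N   >
    [0,1] "slowly" : (S\N)/PP
    [1,2] "often" : PP
  [2,4] S\(S\N)   >
    [2,3] "chased" : (S\(S\N))/NP
    [3,4] "clearly" : NP

S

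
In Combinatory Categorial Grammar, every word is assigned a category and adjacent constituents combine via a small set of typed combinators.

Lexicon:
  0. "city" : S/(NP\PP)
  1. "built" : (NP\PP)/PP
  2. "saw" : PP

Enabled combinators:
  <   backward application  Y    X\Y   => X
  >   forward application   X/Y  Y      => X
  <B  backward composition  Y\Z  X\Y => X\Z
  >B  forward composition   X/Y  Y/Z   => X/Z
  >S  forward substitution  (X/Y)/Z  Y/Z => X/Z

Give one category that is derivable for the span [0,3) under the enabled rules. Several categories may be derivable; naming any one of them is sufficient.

S

[0,3] S   >
  [0,2] S/PP   >B
    [0,1] "city" : S/(NP\PP)
    [1,2] "built" : (NP\PP)/PP
  [2,3] "saw" : PP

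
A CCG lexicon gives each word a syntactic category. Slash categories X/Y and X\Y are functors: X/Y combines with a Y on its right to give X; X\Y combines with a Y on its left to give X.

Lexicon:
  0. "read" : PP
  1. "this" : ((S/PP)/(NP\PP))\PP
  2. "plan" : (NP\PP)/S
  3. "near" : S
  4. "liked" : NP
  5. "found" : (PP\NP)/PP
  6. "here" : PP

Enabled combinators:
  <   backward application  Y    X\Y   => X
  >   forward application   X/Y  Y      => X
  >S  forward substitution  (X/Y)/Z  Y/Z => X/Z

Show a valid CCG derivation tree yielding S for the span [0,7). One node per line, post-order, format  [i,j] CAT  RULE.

[0,7] S   >
  [0,4] S/PP   >
    [0,2] (S/PP)/(NP\PP)   <
      [0,1] "read" : PP
      [1,2] "this" : ((S/PP)/(NP\PP))\PP
    [2,4] NP\PP   >
      [2,3] "plan" : (NP\PP)/S
      [3,4] "near" : S
  [4,7] PP   <
    [4,5] "liked" : NP
    [5,7] PP\NP   >
      [5,6] "found" : (PP\NP)/PP
      [6,7] "here" : PP

[0,1] PP  lex  "read"
[1,2] ((S/PP)/(NP\PP))\PP  lex  "this"
[0,2] (S/PP)/(NP\PP)  <  k=1
[2,3] (NP\PP)/S  lex  "plan"
[3,4] S  lex  "near"
[2,4] NP\PP  >  k=3
[0,4] S/PP  >  k=2
[4,5] NP  lex  "liked"
[5,6] (PP\NP)/PP  lex  "found"
[6,7] PP  lex  "here"
[5,7] PP\NP  >  k=6
[4,7] PP  <  k=5
[0,7] S  >  k=4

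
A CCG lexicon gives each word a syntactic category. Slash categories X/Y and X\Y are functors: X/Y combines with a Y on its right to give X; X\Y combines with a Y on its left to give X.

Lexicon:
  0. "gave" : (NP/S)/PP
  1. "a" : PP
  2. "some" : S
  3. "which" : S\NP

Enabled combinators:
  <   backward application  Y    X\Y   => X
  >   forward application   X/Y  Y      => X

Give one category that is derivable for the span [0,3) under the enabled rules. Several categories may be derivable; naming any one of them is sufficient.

NP

[0,4] S   <
  [0,3] NP   >
    [0,2] NP/S   >
      [0,1] "gave" : (NP/S)/PP
      [1,2] "a" : PP
    [2,3] "some" : S
  [3,4] "which" : S\NP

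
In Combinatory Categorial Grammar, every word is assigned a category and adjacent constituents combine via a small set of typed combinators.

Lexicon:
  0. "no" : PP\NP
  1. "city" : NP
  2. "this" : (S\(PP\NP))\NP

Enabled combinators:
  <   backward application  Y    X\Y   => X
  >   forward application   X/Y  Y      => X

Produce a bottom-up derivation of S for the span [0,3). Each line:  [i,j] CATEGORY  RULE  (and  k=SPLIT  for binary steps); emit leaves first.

[0,3] S   <
  [0,1] "no" : PP\NP
  [1,3] S\(PP\NP)   <
    [1,2] "city" : NP
    [2,3] "this" : (S\(PP\NP))\NP

[0,1] PP\NP  lex  "no"
[1,2] NP  lex  "city"
[2,3] (S\(PP\NP))\NP  lex  "this"
[1,3] S\(PP\NP)  <  k=2
[0,3] S  <  k=1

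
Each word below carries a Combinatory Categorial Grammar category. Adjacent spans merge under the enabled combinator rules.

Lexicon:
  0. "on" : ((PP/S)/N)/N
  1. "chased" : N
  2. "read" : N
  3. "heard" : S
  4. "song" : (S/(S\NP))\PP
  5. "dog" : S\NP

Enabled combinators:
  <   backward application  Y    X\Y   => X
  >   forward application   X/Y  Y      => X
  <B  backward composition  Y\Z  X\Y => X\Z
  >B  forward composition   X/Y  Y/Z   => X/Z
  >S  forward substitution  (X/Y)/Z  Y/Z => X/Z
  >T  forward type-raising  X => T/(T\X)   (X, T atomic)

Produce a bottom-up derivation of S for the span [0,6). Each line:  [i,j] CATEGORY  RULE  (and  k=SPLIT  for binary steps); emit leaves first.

[0,1] ((PP/S)/N)/N  lex  "on"
[1,2] N  lex  "chased"
[0,2] (PP/S)/N  >  k=1
[2,3] N  lex  "read"
[0,3] PP/S  >  k=2
[3,4] S  lex  "heard"
[0,4] PP  >  k=3
[4,5] (S/(S\NP))\PP  lex  "song"
[0,5] S/(S\NP)  <  k=4
[5,6] S\NP  lex  "dog"
[0,6] S  >  k=5

[0,6] S   >
  [0,5] S/(S\NP)   <
    [0,4] PP   >
      [0,3] PP/S   >
        [0,2] (PP/S)/N   >
          [0,1] "on" : ((PP/S)/N)/N
          [1,2] "chased" : N
        [2,3] "read" : N
      [3,4] "heard" : S
    [4,5] "song" : (S/(S\NP))\PP
  [5,6] "dog" : S\NP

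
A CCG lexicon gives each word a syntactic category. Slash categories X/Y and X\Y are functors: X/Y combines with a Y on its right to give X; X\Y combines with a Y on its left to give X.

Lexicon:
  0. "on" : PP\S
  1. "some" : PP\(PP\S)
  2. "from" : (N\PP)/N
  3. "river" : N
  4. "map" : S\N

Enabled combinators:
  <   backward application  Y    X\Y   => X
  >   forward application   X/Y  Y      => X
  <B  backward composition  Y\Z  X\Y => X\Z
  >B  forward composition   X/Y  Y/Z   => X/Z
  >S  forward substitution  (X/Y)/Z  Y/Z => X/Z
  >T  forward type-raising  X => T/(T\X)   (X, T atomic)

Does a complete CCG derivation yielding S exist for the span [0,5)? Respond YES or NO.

[0,5] S   <
  [0,4] N   <
    [0,2] PP   <
      [0,1] "on" : PP\S
      [1,2] "some" : PP\(PP\S)
    [2,4] N\PP   >
      [2,3] "from" : (N\PP)/N
      [3,4] "river" : N
  [4,5] "map" : S\N

YES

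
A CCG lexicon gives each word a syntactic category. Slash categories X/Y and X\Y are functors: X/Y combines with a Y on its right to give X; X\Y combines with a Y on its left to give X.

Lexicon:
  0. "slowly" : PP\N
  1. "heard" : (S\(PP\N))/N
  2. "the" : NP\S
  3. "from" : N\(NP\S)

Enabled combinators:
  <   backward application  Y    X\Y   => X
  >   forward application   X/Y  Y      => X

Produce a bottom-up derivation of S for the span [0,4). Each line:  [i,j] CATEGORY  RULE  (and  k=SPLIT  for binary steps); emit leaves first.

[0,1] PP\N  lex  "slowly"
[1,2] (S\(PP\N))/N  lex  "heard"
[2,3] NP\S  lex  "the"
[3,4] N\(NP\S)  lex  "from"
[2,4] N  <  k=3
[1,4] S\(PP\N)  >  k=2
[0,4] S  <  k=1

[0,4] S   <
  [0,1] "slowly" : PP\N
  [1,4] S\(PP\N)   >
    [1,2] "heard" : (S\(PP\N))/N
    [2,4] N   <
      [2,3] "the" : NP\S
      [3,4] "from" : N\(NP\S)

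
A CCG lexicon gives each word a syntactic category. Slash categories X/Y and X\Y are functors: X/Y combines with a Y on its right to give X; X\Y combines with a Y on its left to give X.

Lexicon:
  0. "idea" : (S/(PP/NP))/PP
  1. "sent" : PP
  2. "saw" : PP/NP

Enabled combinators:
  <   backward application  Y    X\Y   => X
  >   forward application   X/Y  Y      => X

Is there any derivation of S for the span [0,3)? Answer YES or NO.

[0,3] S   >
  [0,2] S/(PP/NP)   >
    [0,1] "idea" : (S/(PP/NP))/PP
    [1,2] "sent" : PP
  [2,3] "saw" : PP/NP

YES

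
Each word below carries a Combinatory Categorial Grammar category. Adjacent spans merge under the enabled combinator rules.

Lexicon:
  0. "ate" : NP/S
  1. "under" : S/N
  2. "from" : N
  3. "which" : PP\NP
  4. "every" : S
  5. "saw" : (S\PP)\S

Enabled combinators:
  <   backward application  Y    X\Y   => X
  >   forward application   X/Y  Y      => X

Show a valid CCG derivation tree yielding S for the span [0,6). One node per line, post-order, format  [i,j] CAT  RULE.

[0,1] NP/S  lex  "ate"
[1,2] S/N  lex  "under"
[2,3] N  lex  "from"
[1,3] S  >  k=2
[0,3] NP  >  k=1
[3,4] PP\NP  lex  "which"
[0,4] PP  <  k=3
[4,5] S  lex  "every"
[5,6] (S\PP)\S  lex  "saw"
[4,6] S\PP  <  k=5
[0,6] S  <  k=4

[0,6] S   <
  [0,4] PP   <
    [0,3] NP   >
      [0,1] "ate" : NP/S
      [1,3] S   >
        [1,2] "under" : S/N
        [2,3] "from" : N
    [3,4] "which" : PP\NP
  [4,6] S\PP   <
    [4,5] "every" : S
    [5,6] "saw" : (S\PP)\S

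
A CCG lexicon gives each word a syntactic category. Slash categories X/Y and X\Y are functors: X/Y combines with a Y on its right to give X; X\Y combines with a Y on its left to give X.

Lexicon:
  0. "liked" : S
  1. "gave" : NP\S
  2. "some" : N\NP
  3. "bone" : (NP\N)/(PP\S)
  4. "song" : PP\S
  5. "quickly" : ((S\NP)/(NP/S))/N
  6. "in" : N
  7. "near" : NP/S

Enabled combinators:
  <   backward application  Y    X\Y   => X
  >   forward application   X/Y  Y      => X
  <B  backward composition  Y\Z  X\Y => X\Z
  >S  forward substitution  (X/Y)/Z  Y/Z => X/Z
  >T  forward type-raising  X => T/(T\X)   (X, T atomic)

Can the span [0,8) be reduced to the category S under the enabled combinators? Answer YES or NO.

YES

[0,8] S   <
  [0,5] NP   <
    [0,1] "liked" : S
    [1,5] NP\S   <B
      [1,2] "gave" : NP\S
      [2,5] NP\NP   <B
        [2,3] "some" : N\NP
        [3,5] NP\N   >
          [3,4] "bone" : (NP\N)/(PP\S)
          [4,5] "song" : PP\S
  [5,8] S\NP   >
    [5,7] (S\NP)/(NP/S)   >
      [5,6] "quickly" : ((S\NP)/(NP/S))/N
      [6,7] "in" : N
    [7,8] "near" : NP/S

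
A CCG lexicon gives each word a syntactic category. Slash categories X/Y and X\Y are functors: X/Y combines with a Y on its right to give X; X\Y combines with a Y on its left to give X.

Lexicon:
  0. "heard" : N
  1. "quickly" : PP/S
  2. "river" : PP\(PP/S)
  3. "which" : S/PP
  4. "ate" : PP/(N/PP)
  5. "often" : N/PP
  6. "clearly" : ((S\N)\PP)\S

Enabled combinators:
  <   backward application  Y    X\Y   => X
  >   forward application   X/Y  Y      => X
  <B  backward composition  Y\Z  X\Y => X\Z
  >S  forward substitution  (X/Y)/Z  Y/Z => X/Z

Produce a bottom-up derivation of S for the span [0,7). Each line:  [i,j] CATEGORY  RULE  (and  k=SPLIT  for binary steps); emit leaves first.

[0,1] N  lex  "heard"
[1,2] PP/S  lex  "quickly"
[2,3] PP\(PP/S)  lex  "river"
[1,3] PP  <  k=2
[3,4] S/PP  lex  "which"
[4,5] PP/(N/PP)  lex  "ate"
[5,6] N/PP  lex  "often"
[4,6] PP  >  k=5
[3,6] S  >  k=4
[6,7] ((S\N)\PP)\S  lex  "clearly"
[3,7] (S\N)\PP  <  k=6
[1,7] S\N  <  k=3
[0,7] S  <  k=1

[0,7] S   <
  [0,1] "heard" : N
  [1,7] S\N   <
    [1,3] PP   <
      [1,2] "quickly" : PP/S
      [2,3] "river" : PP\(PP/S)
    [3,7] (S\N)\PP   <
      [3,6] S   >
        [3,4] "which" : S/PP
        [4,6] PP   >
          [4,5] "ate" : PP/(N/PP)
          [5,6] "often" : N/PP
      [6,7] "clearly" : ((S\N)\PP)\S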